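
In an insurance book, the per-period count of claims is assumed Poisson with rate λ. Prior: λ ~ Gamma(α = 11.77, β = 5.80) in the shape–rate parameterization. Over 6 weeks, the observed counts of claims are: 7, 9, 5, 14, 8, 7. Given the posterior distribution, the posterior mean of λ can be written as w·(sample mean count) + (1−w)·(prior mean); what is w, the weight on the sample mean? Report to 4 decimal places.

0.5085

With a Gamma(shape α, rate β) prior, the Poisson likelihood is conjugate: the posterior is Gamma(α + ΣXᵢ, β + n).
Posterior mean = (α₀+S)/(β₀+n) = [n/(β₀+n)]·(S/n) + [β₀/(β₀+n)]·(α₀/β₀), so only n and β₀ enter the weight.
Weight on data w = n/(β₀+n) = 6/(5.80+6) = 6/11.80 = 0.5085.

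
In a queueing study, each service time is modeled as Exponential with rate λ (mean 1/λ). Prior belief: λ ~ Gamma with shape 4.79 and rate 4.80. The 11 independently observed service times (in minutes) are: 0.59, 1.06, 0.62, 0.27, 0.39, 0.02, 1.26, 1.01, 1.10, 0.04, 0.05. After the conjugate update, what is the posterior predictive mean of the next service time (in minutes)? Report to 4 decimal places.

0.7579

With a Gamma(shape α, rate β) prior on the exponential rate λ, the posterior after n observations with total T = Σxᵢ is Gamma(α+n, β+T).
Sum of observations T = 6.41 minutes; n = 11.
Posterior: Gamma(4.79+11, 4.80+6.41) = Gamma(15.79, 11.21).
The predictive distribution for the next observation is Lomax; its mean is β/(α−1) = 11.21/14.79 = 0.7579.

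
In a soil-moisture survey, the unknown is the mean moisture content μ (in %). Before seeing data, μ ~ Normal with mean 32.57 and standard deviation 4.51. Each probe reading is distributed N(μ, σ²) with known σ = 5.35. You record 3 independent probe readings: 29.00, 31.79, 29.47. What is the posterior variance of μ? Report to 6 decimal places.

6.494493

For Normal data with known variance σ², a Normal(μ₀, σ₀²) prior on μ is conjugate. Posterior precision = 1/σ₀² + n/σ²; posterior mean is the precision-weighted average of μ₀ and x̄.
σ₀² = 4.51² = 20.3401, σ² = 5.35² = 28.6225; σ² + n·σ₀² = 28.6225 + 3·20.3401 = 89.6428.
Posterior precision = 1/σ₀² + n/σ² = 1/20.3401 + 3/28.6225 = (σ² + n·σ₀²)/(σ₀²σ²) = 89.6428/(20.3401·28.6225); posterior variance σₙ² = σ₀²σ²/(σ² + n·σ₀²) = 20.3401·28.6225/89.6428 = 6.494493.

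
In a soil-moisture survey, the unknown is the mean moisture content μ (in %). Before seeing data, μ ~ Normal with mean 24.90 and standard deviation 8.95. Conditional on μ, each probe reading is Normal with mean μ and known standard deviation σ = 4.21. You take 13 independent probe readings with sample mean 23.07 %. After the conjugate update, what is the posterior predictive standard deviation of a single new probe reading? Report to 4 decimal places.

4.3663

For Normal data with known variance σ², a Normal(μ₀, σ₀²) prior on μ is conjugate. Posterior precision = 1/σ₀² + n/σ²; posterior mean is the precision-weighted average of μ₀ and x̄.
σ₀² = 8.95² = 80.1025, σ² = 4.21² = 17.7241; σ² + n·σ₀² = 17.7241 + 13·80.1025 = 1059.0566.
Posterior precision = 1/σ₀² + n/σ² = 1/80.1025 + 13/17.7241 = (σ² + n·σ₀²)/(σ₀²σ²) = 1059.0566/(80.1025·17.7241); posterior variance σₙ² = σ₀²σ²/(σ² + n·σ₀²) = 80.1025·17.7241/1059.0566 = 1.340575.
Predictive variance for one new observation = σₙ² + σ² = 80.1025·17.7241/1059.0566 + 17.7241 = σ²·(σ₀² + 1059.0566)/1059.0566 = 17.7241·1139.1591/1059.0566 = 19.064675; SD = √(17.7241·1139.1591/1059.0566) = 4.3663.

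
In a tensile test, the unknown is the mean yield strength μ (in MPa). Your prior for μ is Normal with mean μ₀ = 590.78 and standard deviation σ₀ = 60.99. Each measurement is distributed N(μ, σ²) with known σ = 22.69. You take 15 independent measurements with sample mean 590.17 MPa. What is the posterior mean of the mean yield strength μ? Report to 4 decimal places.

For Normal data with known variance σ², a Normal(μ₀, σ₀²) prior on μ is conjugate. Posterior precision = 1/σ₀² + n/σ²; posterior mean is the precision-weighted average of μ₀ and x̄.
n·x̄ = 15·590.17 = 8852.55.
σ₀² = 60.99² = 3719.7801, σ² = 22.69² = 514.8361; σ² + n·σ₀² = 514.8361 + 15·3719.7801 = 56311.5376.
Posterior mean = (μ₀/σ₀² + n·x̄/σ²)/(1/σ₀² + n/σ²) = (σ²·μ₀ + σ₀²·n·x̄)/(σ² + n·σ₀²) = (514.8361·590.78 + 3719.7801·8852.55)/56311.5376 = 33233694.195413/56311.5376 = 590.1756.

590.1756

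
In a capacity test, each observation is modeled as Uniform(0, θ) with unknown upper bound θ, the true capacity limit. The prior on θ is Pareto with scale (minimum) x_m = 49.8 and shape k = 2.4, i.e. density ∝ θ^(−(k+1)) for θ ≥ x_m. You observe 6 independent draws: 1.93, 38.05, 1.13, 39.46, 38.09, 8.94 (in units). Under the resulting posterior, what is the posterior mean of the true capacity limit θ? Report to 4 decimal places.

A Pareto(scale x_m, shape k) prior on the upper bound θ of Uniform(0, θ) is conjugate: posterior is Pareto(max(x_m, max xᵢ), k + n).
Sample maximum = 39.46; prior scale x_m = 49.8 → posterior scale = max = 49.80.
Posterior shape = 2.4 + 6 = 8.4.
E[θ|data] = k·x_m/(k−1) = 8.4·49.80/7.4 = 56.5297.

56.5297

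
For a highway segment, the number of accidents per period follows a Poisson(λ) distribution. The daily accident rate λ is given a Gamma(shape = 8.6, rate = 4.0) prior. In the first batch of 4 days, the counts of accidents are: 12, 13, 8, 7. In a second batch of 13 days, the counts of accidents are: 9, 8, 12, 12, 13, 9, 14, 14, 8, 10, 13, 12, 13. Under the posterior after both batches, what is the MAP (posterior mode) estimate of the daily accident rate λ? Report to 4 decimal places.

With a Gamma(shape α, rate β) prior, the Poisson likelihood is conjugate: the posterior is Gamma(α + ΣXᵢ, β + n).
Batch 1: sum of counts S = 40 over n = 4 days.
After batch 1: Gamma(α+S, β+n) = Gamma(8.6+40, 4.0+4) = Gamma(48.6, 8.0).
Batch 2: sum of counts S = 147 over n = 13 days.
After batch 2: Gamma(α+S, β+n) = Gamma(48.6+147, 8.0+13) = Gamma(195.6, 21.0).
Mode of Gamma(α,β) for α≥1 is (α−1)/β = 194.6/21.0 = 9.2667.

9.2667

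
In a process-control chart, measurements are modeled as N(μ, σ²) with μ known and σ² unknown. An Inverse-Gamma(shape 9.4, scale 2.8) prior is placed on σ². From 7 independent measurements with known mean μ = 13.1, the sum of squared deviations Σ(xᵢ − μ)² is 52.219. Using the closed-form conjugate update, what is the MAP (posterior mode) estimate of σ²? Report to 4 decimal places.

With known mean μ and an Inverse-Gamma(α, β) prior on σ², the Normal likelihood is conjugate: posterior is Inv-Gamma(α + n/2, β + Σ(xᵢ−μ)²/2).
Posterior: Inv-Gamma(9.4 + 7/2, 2.8 + 52.219/2) = Inv-Gamma(12.90, 28.9095).
Mode = β/(α+1) = 28.9095/13.90 = 2.0798.

2.0798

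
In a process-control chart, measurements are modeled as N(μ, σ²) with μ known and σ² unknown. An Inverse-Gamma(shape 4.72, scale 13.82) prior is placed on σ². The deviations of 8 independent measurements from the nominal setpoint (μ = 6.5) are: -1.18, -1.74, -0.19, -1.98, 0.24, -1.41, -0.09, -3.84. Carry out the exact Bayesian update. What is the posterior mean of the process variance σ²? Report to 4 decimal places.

3.4207

With known mean μ and an Inverse-Gamma(α, β) prior on σ², the Normal likelihood is conjugate: posterior is Inv-Gamma(α + n/2, β + Σ(xᵢ−μ)²/2).
Σ(xᵢ−μ)² = (-1.18)² + (-1.74)² + (-0.19)² + (-1.98)² + (0.24)² + (-1.41)² + (-0.09)² + (-3.84)² = 25.1759.
Posterior: Inv-Gamma(4.72 + 8/2, 13.82 + 25.1759/2) = Inv-Gamma(8.72, 26.40795).
E[σ²|data] = β/(α−1) = 26.40795/7.72 = 3.4207.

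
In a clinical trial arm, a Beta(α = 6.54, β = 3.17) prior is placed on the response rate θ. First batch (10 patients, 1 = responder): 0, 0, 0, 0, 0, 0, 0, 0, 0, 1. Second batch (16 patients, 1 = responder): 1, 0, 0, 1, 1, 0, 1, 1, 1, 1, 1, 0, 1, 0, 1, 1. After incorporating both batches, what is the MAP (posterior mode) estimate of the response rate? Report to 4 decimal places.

0.5203

The Beta prior is conjugate to a Binomial/Bernoulli likelihood; the update adds successes to α and failures to β.
After batch 1: Beta(6.54+1, 3.17+9) = Beta(7.54, 12.17).
After batch 2: Beta(7.54+11, 12.17+5) = Beta(18.54, 17.17).
Mode of Beta(a,b) for a,b>1 is (a−1)/(a+b−2) = 17.54/33.71 = 0.5203.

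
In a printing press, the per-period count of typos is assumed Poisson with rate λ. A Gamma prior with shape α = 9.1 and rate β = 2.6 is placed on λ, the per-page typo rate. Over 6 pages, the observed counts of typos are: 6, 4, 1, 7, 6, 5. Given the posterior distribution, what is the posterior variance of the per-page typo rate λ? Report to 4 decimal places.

With a Gamma(shape α, rate β) prior, the Poisson likelihood is conjugate: the posterior is Gamma(α + ΣXᵢ, β + n).
Sum of counts S = 29 over n = 6 pages.
Posterior: Gamma(α+S, β+n) = Gamma(9.1+29, 2.6+6) = Gamma(38.1, 8.6).
Var = α/β² = 38.1/8.6² = 0.5151.

0.5151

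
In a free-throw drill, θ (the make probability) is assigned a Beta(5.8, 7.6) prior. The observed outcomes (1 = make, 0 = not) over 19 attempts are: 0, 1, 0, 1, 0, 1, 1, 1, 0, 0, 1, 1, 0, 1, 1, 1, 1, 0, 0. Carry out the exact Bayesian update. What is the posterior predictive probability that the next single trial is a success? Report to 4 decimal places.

The Beta prior is conjugate to a Binomial/Bernoulli likelihood; the update adds successes to α and failures to β.
Posterior: Beta(α+k, β+n−k) = Beta(5.8+11, 7.6+8) = Beta(16.8, 15.6).
For a single future Bernoulli trial, P(success | data) = α/(α+β) = 0.5185.

0.5185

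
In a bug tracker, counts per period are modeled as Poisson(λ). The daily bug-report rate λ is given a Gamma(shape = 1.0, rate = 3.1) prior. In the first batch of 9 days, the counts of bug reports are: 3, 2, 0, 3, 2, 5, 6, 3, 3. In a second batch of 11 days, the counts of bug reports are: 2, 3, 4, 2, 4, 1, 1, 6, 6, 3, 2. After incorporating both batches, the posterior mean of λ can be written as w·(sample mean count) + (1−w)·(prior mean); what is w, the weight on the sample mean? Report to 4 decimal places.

0.8658

With a Gamma(shape α, rate β) prior, the Poisson likelihood is conjugate: the posterior is Gamma(α + ΣXᵢ, β + n).
Total number of days: n = 9 + 11 = 20.
Posterior mean = (α₀+S)/(β₀+n) = [n/(β₀+n)]·(S/n) + [β₀/(β₀+n)]·(α₀/β₀), so only n and β₀ enter the weight.
Weight on data w = n/(β₀+n) = 20/(3.1+20) = 20/23.1 = 0.8658.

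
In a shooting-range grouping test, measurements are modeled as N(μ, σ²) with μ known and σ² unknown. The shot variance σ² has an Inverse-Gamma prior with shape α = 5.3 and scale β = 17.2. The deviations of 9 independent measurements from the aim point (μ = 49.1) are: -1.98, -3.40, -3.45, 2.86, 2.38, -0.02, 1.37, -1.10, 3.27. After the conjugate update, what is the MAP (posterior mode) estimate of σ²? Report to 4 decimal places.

With known mean μ and an Inverse-Gamma(α, β) prior on σ², the Normal likelihood is conjugate: posterior is Inv-Gamma(α + n/2, β + Σ(xᵢ−μ)²/2).
Σ(xᵢ−μ)² = (-1.98)² + (-3.40)² + (-3.45)² + (2.86)² + (2.38)² + (-0.02)² + (1.37)² + (-1.10)² + (3.27)² = 55.0071.
Posterior: Inv-Gamma(5.3 + 9/2, 17.2 + 55.0071/2) = Inv-Gamma(9.80, 44.70355).
Mode = β/(α+1) = 44.70355/10.80 = 4.1392.

4.1392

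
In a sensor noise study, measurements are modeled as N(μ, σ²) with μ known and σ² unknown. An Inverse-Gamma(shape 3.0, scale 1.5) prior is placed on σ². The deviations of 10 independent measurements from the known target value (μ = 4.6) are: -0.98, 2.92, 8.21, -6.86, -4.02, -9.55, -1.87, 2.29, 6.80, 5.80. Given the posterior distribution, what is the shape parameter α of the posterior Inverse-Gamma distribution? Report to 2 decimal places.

8.00

With known mean μ and an Inverse-Gamma(α, β) prior on σ², the Normal likelihood is conjugate: posterior is Inv-Gamma(α + n/2, β + Σ(xᵢ−μ)²/2).
Σ(xᵢ−μ)² = (-0.98)² + (2.92)² + (8.21)² + (-6.86)² + (-4.02)² + (-9.55)² + (-1.87)² + (2.29)² + (6.80)² + (5.80)² = 319.9344.
Posterior: Inv-Gamma(3.0 + 10/2, 1.5 + 319.9344/2) = Inv-Gamma(8.00, 161.46720).
Posterior α = 8.00.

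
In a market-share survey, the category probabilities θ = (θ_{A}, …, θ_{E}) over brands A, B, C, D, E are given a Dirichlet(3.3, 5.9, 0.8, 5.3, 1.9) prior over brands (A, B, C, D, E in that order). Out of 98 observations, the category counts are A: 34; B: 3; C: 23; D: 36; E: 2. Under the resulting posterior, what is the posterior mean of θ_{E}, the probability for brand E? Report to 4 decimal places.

The Dirichlet prior is conjugate to the Multinomial likelihood: each posterior αⱼ = prior αⱼ + observed count nⱼ.
Posterior concentration: (37.3, 8.9, 23.8, 41.3, 3.9), total = 115.2.
E[θ_{E}|data] = α_{E}/Σα = 3.9/115.2 = 0.0339.

0.0339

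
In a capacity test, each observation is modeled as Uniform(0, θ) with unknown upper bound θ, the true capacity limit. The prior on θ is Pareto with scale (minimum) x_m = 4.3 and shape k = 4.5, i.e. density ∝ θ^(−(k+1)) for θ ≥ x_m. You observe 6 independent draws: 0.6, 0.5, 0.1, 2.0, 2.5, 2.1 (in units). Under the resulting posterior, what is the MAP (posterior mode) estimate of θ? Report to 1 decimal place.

A Pareto(scale x_m, shape k) prior on the upper bound θ of Uniform(0, θ) is conjugate: posterior is Pareto(max(x_m, max xᵢ), k + n).
Sample maximum = 2.5; prior scale x_m = 4.3 → posterior scale = max = 4.3.
Posterior shape = 4.5 + 6 = 10.5.
The Pareto density is decreasing on [x_m, ∞), so the mode is x_m = 4.3.

4.3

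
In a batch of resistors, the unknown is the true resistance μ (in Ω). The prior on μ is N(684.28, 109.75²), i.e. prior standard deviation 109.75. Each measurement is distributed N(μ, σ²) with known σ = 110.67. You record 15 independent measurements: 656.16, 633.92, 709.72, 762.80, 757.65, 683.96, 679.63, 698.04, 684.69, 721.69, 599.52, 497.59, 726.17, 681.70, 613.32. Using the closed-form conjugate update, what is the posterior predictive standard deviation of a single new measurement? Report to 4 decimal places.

114.0725

For Normal data with known variance σ², a Normal(μ₀, σ₀²) prior on μ is conjugate. Posterior precision = 1/σ₀² + n/σ²; posterior mean is the precision-weighted average of μ₀ and x̄.
σ₀² = 109.75² = 12045.0625, σ² = 110.67² = 12247.8489; σ² + n·σ₀² = 12247.8489 + 15·12045.0625 = 192923.7864.
Posterior precision = 1/σ₀² + n/σ² = 1/12045.0625 + 15/12247.8489 = (σ² + n·σ₀²)/(σ₀²σ²) = 192923.7864/(12045.0625·12247.8489); posterior variance σₙ² = σ₀²σ²/(σ² + n·σ₀²) = 12045.0625·12247.8489/192923.7864 = 764.685932.
Predictive variance for one new observation = σₙ² + σ² = 12045.0625·12247.8489/192923.7864 + 12247.8489 = σ²·(σ₀² + 192923.7864)/192923.7864 = 12247.8489·204968.8489/192923.7864 = 13012.534832; SD = √(12247.8489·204968.8489/192923.7864) = 114.0725.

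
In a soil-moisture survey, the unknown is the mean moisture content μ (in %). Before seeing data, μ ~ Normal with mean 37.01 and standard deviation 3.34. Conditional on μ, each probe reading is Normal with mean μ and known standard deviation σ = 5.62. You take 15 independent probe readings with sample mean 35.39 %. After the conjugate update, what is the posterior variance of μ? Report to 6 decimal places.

1.771294

For Normal data with known variance σ², a Normal(μ₀, σ₀²) prior on μ is conjugate. Posterior precision = 1/σ₀² + n/σ²; posterior mean is the precision-weighted average of μ₀ and x̄.
σ₀² = 3.34² = 11.1556, σ² = 5.62² = 31.5844; σ² + n·σ₀² = 31.5844 + 15·11.1556 = 198.9184.
Posterior precision = 1/σ₀² + n/σ² = 1/11.1556 + 15/31.5844 = (σ² + n·σ₀²)/(σ₀²σ²) = 198.9184/(11.1556·31.5844); posterior variance σₙ² = σ₀²σ²/(σ² + n·σ₀²) = 11.1556·31.5844/198.9184 = 1.771294.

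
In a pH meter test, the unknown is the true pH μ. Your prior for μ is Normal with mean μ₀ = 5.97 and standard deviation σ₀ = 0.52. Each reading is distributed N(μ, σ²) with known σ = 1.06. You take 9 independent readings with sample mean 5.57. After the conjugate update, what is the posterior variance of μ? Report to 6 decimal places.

0.085410

For Normal data with known variance σ², a Normal(μ₀, σ₀²) prior on μ is conjugate. Posterior precision = 1/σ₀² + n/σ²; posterior mean is the precision-weighted average of μ₀ and x̄.
σ₀² = 0.52² = 0.2704, σ² = 1.06² = 1.1236; σ² + n·σ₀² = 1.1236 + 9·0.2704 = 3.5572.
Posterior precision = 1/σ₀² + n/σ² = 1/0.2704 + 9/1.1236 = (σ² + n·σ₀²)/(σ₀²σ²) = 3.5572/(0.2704·1.1236); posterior variance σₙ² = σ₀²σ²/(σ² + n·σ₀²) = 0.2704·1.1236/3.5572 = 0.085410.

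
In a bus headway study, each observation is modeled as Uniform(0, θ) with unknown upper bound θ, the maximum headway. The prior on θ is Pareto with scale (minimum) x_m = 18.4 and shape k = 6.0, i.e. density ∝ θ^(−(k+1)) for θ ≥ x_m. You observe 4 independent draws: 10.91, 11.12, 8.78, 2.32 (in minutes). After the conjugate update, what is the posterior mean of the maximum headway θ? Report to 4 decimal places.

20.4444

A Pareto(scale x_m, shape k) prior on the upper bound θ of Uniform(0, θ) is conjugate: posterior is Pareto(max(x_m, max xᵢ), k + n).
Sample maximum = 11.12; prior scale x_m = 18.4 → posterior scale = max = 18.40.
Posterior shape = 6.0 + 4 = 10.0.
E[θ|data] = k·x_m/(k−1) = 10.0·18.40/9.0 = 20.4444.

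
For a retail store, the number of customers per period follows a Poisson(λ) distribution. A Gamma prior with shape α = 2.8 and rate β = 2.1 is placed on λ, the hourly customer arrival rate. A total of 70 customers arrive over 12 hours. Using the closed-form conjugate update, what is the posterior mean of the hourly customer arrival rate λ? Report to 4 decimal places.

With a Gamma(shape α, rate β) prior, the Poisson likelihood is conjugate: the posterior is Gamma(α + ΣXᵢ, β + n).
Posterior: Gamma(α+S, β+n) = Gamma(2.8+70, 2.1+12) = Gamma(72.8, 14.1).
Posterior mean = α/β = 72.8/14.1 = 5.1631.

5.1631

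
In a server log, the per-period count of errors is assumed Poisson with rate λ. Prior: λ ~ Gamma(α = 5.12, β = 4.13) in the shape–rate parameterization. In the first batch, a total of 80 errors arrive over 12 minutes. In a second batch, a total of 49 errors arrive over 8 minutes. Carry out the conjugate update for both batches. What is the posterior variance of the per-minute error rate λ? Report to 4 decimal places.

With a Gamma(shape α, rate β) prior, the Poisson likelihood is conjugate: the posterior is Gamma(α + ΣXᵢ, β + n).
After batch 1: Gamma(α+S, β+n) = Gamma(5.12+80, 4.13+12) = Gamma(85.12, 16.13).
After batch 2: Gamma(α+S, β+n) = Gamma(85.12+49, 16.13+8) = Gamma(134.12, 24.13).
Var = α/β² = 134.12/24.13² = 0.2303.

0.2303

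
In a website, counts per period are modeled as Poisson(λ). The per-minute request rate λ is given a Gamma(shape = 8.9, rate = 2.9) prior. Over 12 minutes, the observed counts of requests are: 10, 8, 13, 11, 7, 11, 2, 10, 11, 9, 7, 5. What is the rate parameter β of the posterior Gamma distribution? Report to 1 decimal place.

With a Gamma(shape α, rate β) prior, the Poisson likelihood is conjugate: the posterior is Gamma(α + ΣXᵢ, β + n).
Sum of counts S = 104 over n = 12 minutes.
Posterior: Gamma(α+S, β+n) = Gamma(8.9+104, 2.9+12) = Gamma(112.9, 14.9).
Posterior β = 14.9.

14.9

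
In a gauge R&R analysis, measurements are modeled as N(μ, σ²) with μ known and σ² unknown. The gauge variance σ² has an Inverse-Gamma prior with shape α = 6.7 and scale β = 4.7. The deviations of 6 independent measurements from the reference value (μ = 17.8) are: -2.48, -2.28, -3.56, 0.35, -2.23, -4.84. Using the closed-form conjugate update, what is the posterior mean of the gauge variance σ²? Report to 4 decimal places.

With known mean μ and an Inverse-Gamma(α, β) prior on σ², the Normal likelihood is conjugate: posterior is Inv-Gamma(α + n/2, β + Σ(xᵢ−μ)²/2).
Σ(xᵢ−μ)² = (-2.48)² + (-2.28)² + (-3.56)² + (0.35)² + (-2.23)² + (-4.84)² = 52.5434.
Posterior: Inv-Gamma(6.7 + 6/2, 4.7 + 52.5434/2) = Inv-Gamma(9.70, 30.97170).
E[σ²|data] = β/(α−1) = 30.97170/8.70 = 3.5600.

3.5600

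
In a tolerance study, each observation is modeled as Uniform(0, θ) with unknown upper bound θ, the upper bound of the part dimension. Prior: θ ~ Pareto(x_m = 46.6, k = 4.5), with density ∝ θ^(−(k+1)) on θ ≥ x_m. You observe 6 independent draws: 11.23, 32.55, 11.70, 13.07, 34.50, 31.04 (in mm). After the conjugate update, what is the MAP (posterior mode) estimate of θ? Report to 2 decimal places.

46.60

A Pareto(scale x_m, shape k) prior on the upper bound θ of Uniform(0, θ) is conjugate: posterior is Pareto(max(x_m, max xᵢ), k + n).
Sample maximum = 34.50; prior scale x_m = 46.6 → posterior scale = max = 46.60.
Posterior shape = 4.5 + 6 = 10.5.
The Pareto density is decreasing on [x_m, ∞), so the mode is x_m = 46.60.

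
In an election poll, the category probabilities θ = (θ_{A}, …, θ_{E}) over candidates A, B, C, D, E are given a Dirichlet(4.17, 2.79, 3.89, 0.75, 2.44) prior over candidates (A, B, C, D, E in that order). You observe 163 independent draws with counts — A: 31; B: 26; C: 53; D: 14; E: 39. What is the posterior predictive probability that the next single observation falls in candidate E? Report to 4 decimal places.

0.2341

The Dirichlet prior is conjugate to the Multinomial likelihood: each posterior αⱼ = prior αⱼ + observed count nⱼ.
Posterior concentration: (35.17, 28.79, 56.89, 14.75, 41.44), total = 177.04.
P(next = E | data) = α_{E}/Σα = 0.2341.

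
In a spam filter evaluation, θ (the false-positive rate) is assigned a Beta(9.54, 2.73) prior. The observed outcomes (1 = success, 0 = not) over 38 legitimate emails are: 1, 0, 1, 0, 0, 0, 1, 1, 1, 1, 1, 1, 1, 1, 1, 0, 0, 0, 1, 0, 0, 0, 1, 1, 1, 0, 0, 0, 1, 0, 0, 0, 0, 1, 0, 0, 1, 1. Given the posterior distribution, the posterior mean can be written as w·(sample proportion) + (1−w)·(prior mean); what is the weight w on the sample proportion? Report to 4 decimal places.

0.7559

The Beta prior is conjugate to a Binomial/Bernoulli likelihood; the update adds successes to α and failures to β.
Posterior mean = (α₀+k)/(α₀+β₀+n) = [n/(α₀+β₀+n)]·(k/n) + [(α₀+β₀)/(α₀+β₀+n)]·α₀/(α₀+β₀), so only n and the prior enter the weight.
The weight on the data is w = n/(α₀+β₀+n) = 38/(9.54+2.73+38) = 38/50.27 = 0.7559.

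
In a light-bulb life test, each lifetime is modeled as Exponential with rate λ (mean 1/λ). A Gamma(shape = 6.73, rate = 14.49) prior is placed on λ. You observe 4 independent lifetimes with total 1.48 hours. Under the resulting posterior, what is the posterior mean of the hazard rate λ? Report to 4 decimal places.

With a Gamma(shape α, rate β) prior on the exponential rate λ, the posterior after n observations with total T = Σxᵢ is Gamma(α+n, β+T).
Posterior: Gamma(6.73+4, 14.49+1.48) = Gamma(10.73, 15.97).
Posterior mean of λ = α/β = 10.73/15.97 = 0.6719.

0.6719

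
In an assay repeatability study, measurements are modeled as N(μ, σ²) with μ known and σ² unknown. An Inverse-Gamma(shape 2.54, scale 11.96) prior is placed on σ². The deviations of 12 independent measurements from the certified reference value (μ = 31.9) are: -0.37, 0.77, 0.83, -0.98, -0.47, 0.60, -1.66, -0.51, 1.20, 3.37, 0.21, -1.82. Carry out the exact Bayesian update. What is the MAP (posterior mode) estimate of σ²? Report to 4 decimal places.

With known mean μ and an Inverse-Gamma(α, β) prior on σ², the Normal likelihood is conjugate: posterior is Inv-Gamma(α + n/2, β + Σ(xᵢ−μ)²/2).
Σ(xᵢ−μ)² = (-0.37)² + (0.77)² + (0.83)² + (-0.98)² + (-0.47)² + (0.60)² + (-1.66)² + (-0.51)² + (1.20)² + (3.37)² + (0.21)² + (-1.82)² = 22.1291.
Posterior: Inv-Gamma(2.54 + 12/2, 11.96 + 22.1291/2) = Inv-Gamma(8.54, 23.02455).
Mode = β/(α+1) = 23.02455/9.54 = 2.4135.

2.4135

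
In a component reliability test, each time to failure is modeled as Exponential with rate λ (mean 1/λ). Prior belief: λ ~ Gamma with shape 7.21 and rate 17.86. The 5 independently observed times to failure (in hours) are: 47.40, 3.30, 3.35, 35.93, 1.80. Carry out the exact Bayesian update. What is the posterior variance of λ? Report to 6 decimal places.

With a Gamma(shape α, rate β) prior on the exponential rate λ, the posterior after n observations with total T = Σxᵢ is Gamma(α+n, β+T).
Sum of observations T = 91.78 hours; n = 5.
Posterior: Gamma(7.21+5, 17.86+91.78) = Gamma(12.21, 109.64).
Var = α/β² = 0.001016.

0.001016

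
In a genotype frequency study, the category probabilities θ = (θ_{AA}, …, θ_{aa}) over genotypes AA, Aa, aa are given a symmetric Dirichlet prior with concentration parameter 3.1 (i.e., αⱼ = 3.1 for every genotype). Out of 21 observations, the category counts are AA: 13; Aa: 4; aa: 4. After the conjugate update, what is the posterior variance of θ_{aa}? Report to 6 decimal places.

0.005732

The Dirichlet prior is conjugate to the Multinomial likelihood: each posterior αⱼ = prior αⱼ + observed count nⱼ.
Posterior concentration: (16.1, 7.1, 7.1), total = 30.3.
Var[θ_j] = α_j(Σα−α_j)/((Σα)²(Σα+1)) = 7.1·23.2/(30.3²·31.3) = 0.005732.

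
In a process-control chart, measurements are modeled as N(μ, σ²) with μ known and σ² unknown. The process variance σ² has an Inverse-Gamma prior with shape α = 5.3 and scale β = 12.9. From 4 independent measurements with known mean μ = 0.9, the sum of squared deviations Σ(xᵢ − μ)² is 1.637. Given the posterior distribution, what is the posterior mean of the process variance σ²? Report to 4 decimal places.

With known mean μ and an Inverse-Gamma(α, β) prior on σ², the Normal likelihood is conjugate: posterior is Inv-Gamma(α + n/2, β + Σ(xᵢ−μ)²/2).
Posterior: Inv-Gamma(5.3 + 4/2, 12.9 + 1.637/2) = Inv-Gamma(7.30, 13.7185).
E[σ²|data] = β/(α−1) = 13.7185/6.30 = 2.1775.

2.1775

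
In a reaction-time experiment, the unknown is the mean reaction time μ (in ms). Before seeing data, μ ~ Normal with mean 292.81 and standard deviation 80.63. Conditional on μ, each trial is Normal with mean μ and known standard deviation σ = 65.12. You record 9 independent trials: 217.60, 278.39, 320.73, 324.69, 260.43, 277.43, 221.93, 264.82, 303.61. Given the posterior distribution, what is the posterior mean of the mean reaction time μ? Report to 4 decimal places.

275.6472

For Normal data with known variance σ², a Normal(μ₀, σ₀²) prior on μ is conjugate. Posterior precision = 1/σ₀² + n/σ²; posterior mean is the precision-weighted average of μ₀ and x̄.
Σxᵢ = 217.60 + 278.39 + 320.73 + 324.69 + 260.43 + 277.43 + 221.93 + 264.82 + 303.61 = 2469.63, so n·x̄ = 2469.63.
σ₀² = 80.63² = 6501.1969, σ² = 65.12² = 4240.6144; σ² + n·σ₀² = 4240.6144 + 9·6501.1969 = 62751.3865.
Posterior mean = (μ₀/σ₀² + n·x̄/σ²)/(1/σ₀² + n/σ²) = (σ²·μ₀ + σ₀²·n·x̄)/(σ² + n·σ₀²) = (4240.6144·292.81 + 6501.1969·2469.63)/62751.3865 = 17297245.202611/62751.3865 = 275.6472.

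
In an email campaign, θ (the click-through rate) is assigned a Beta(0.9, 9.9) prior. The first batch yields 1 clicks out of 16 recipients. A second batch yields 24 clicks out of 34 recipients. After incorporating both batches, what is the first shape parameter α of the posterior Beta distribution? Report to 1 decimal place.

25.9

The Beta prior is conjugate to a Binomial/Bernoulli likelihood; the update adds successes to α and failures to β.
After batch 1: Beta(0.9+1, 9.9+15) = Beta(1.9, 24.9).
After batch 2: Beta(1.9+24, 24.9+10) = Beta(25.9, 34.9).
Posterior α = 25.9.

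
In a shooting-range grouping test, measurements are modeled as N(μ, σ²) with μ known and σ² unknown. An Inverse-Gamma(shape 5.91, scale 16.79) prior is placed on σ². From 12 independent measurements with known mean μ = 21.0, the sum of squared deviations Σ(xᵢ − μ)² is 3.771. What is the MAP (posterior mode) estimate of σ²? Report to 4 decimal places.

1.4466

With known mean μ and an Inverse-Gamma(α, β) prior on σ², the Normal likelihood is conjugate: posterior is Inv-Gamma(α + n/2, β + Σ(xᵢ−μ)²/2).
Posterior: Inv-Gamma(5.91 + 12/2, 16.79 + 3.771/2) = Inv-Gamma(11.91, 18.6755).
Mode = β/(α+1) = 18.6755/12.91 = 1.4466.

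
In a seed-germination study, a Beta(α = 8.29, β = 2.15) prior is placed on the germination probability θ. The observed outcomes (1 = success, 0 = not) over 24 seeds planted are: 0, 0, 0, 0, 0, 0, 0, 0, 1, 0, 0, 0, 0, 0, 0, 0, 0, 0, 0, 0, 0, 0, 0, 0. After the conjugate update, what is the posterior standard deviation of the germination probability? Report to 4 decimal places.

The Beta prior is conjugate to a Binomial/Bernoulli likelihood; the update adds successes to α and failures to β.
Posterior: Beta(α+k, β+n−k) = Beta(8.29+1, 2.15+23) = Beta(9.29, 25.15).
Var = αβ/((α+β)²(α+β+1)) = 9.29·25.15/(34.44²·35.44) = 0.00555819; SD = √0.00555819 = 0.0746.

0.0746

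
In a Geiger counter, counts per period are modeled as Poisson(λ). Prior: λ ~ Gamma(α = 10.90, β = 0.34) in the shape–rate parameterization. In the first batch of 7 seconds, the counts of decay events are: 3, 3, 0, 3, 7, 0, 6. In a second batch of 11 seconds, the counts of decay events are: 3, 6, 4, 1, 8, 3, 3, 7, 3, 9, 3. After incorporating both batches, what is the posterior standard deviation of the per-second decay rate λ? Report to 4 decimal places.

0.4965

With a Gamma(shape α, rate β) prior, the Poisson likelihood is conjugate: the posterior is Gamma(α + ΣXᵢ, β + n).
Batch 1: sum of counts S = 22 over n = 7 seconds.
After batch 1: Gamma(α+S, β+n) = Gamma(10.90+22, 0.34+7) = Gamma(32.90, 7.34).
Batch 2: sum of counts S = 50 over n = 11 seconds.
After batch 2: Gamma(α+S, β+n) = Gamma(32.90+50, 7.34+11) = Gamma(82.90, 18.34).
SD = √α/β = √82.90/18.34 = 0.4965.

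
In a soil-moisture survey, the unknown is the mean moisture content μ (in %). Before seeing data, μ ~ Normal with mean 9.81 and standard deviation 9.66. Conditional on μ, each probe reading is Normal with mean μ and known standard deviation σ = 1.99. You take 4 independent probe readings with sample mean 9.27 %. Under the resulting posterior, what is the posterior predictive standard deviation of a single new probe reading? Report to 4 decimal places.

2.2226

For Normal data with known variance σ², a Normal(μ₀, σ₀²) prior on μ is conjugate. Posterior precision = 1/σ₀² + n/σ²; posterior mean is the precision-weighted average of μ₀ and x̄.
σ₀² = 9.66² = 93.3156, σ² = 1.99² = 3.9601; σ² + n·σ₀² = 3.9601 + 4·93.3156 = 377.2225.
Posterior precision = 1/σ₀² + n/σ² = 1/93.3156 + 4/3.9601 = (σ² + n·σ₀²)/(σ₀²σ²) = 377.2225/(93.3156·3.9601); posterior variance σₙ² = σ₀²σ²/(σ² + n·σ₀²) = 93.3156·3.9601/377.2225 = 0.979632.
Predictive variance for one new observation = σₙ² + σ² = 93.3156·3.9601/377.2225 + 3.9601 = σ²·(σ₀² + 377.2225)/377.2225 = 3.9601·470.5381/377.2225 = 4.939732; SD = √(3.9601·470.5381/377.2225) = 2.2226.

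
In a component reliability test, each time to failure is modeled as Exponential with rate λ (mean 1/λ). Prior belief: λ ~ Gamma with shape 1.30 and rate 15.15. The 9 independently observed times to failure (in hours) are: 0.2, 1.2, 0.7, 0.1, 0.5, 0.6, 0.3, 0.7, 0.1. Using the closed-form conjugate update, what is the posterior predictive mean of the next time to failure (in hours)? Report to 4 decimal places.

With a Gamma(shape α, rate β) prior on the exponential rate λ, the posterior after n observations with total T = Σxᵢ is Gamma(α+n, β+T).
Sum of observations T = 4.4 hours; n = 9.
Posterior: Gamma(1.30+9, 15.15+4.4) = Gamma(10.30, 19.55).
The predictive distribution for the next observation is Lomax; its mean is β/(α−1) = 19.55/9.30 = 2.1022.

2.1022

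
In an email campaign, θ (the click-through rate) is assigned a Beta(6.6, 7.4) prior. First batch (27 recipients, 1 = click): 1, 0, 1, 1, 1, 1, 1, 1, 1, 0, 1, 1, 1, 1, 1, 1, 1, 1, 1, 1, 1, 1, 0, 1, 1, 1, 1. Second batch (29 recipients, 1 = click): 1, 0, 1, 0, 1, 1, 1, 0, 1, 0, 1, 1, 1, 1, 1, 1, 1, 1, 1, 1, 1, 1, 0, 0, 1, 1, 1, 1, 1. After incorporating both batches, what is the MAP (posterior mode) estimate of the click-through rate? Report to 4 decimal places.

The Beta prior is conjugate to a Binomial/Bernoulli likelihood; the update adds successes to α and failures to β.
After batch 1: Beta(6.6+24, 7.4+3) = Beta(30.6, 10.4).
After batch 2: Beta(30.6+23, 10.4+6) = Beta(53.6, 16.4).
Mode of Beta(a,b) for a,b>1 is (a−1)/(a+b−2) = 52.6/68.0 = 0.7735.

0.7735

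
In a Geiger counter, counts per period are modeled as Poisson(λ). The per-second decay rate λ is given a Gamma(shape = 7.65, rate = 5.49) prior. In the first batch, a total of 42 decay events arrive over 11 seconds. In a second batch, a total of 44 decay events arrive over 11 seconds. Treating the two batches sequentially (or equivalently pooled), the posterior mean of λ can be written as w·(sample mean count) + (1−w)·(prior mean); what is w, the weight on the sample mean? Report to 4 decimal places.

0.8003

With a Gamma(shape α, rate β) prior, the Poisson likelihood is conjugate: the posterior is Gamma(α + ΣXᵢ, β + n).
Total number of seconds: n = 11 + 11 = 22.
Posterior mean = (α₀+S)/(β₀+n) = [n/(β₀+n)]·(S/n) + [β₀/(β₀+n)]·(α₀/β₀), so only n and β₀ enter the weight.
Weight on data w = n/(β₀+n) = 22/(5.49+22) = 22/27.49 = 0.8003.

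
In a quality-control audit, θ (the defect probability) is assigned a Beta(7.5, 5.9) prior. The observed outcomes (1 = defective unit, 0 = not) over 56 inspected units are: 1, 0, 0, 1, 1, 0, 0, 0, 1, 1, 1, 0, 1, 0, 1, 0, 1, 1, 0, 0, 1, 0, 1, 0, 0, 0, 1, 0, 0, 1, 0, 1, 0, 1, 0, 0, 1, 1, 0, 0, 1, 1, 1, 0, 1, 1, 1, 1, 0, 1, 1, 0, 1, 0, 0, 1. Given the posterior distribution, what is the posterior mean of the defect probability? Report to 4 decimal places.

0.5259

The Beta prior is conjugate to a Binomial/Bernoulli likelihood; the update adds successes to α and failures to β.
Posterior: Beta(α+k, β+n−k) = Beta(7.5+29, 5.9+27) = Beta(36.5, 32.9).
Posterior mean = α/(α+β) = 36.5/69.4 = 0.5259.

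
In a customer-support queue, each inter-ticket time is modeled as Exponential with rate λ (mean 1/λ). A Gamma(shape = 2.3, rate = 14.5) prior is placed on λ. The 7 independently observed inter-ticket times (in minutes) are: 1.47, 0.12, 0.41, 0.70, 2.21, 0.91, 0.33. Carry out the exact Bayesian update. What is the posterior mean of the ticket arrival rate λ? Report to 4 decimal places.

0.4504

With a Gamma(shape α, rate β) prior on the exponential rate λ, the posterior after n observations with total T = Σxᵢ is Gamma(α+n, β+T).
Sum of observations T = 6.15 minutes; n = 7.
Posterior: Gamma(2.3+7, 14.5+6.15) = Gamma(9.3, 20.65).
Posterior mean of λ = α/β = 9.3/20.65 = 0.4504.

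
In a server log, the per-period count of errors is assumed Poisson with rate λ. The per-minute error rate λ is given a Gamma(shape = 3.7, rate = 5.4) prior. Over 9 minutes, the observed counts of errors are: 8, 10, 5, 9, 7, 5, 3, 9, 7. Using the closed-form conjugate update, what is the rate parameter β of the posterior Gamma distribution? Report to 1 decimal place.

14.4

With a Gamma(shape α, rate β) prior, the Poisson likelihood is conjugate: the posterior is Gamma(α + ΣXᵢ, β + n).
Sum of counts S = 63 over n = 9 minutes.
Posterior: Gamma(α+S, β+n) = Gamma(3.7+63, 5.4+9) = Gamma(66.7, 14.4).
Posterior β = 14.4.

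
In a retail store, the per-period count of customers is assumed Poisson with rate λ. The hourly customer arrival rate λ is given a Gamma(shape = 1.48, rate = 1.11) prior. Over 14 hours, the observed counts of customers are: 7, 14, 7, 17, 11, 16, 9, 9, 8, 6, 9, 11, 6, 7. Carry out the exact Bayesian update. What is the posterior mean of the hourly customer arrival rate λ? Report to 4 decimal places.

9.1648

With a Gamma(shape α, rate β) prior, the Poisson likelihood is conjugate: the posterior is Gamma(α + ΣXᵢ, β + n).
Sum of counts S = 137 over n = 14 hours.
Posterior: Gamma(α+S, β+n) = Gamma(1.48+137, 1.11+14) = Gamma(138.48, 15.11).
Posterior mean = α/β = 138.48/15.11 = 9.1648.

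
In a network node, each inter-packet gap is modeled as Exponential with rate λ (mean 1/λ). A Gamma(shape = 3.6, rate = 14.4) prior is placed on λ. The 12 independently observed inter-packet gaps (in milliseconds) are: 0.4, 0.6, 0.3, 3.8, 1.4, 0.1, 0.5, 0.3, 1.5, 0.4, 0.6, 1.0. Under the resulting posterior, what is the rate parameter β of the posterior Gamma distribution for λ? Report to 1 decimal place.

25.3

With a Gamma(shape α, rate β) prior on the exponential rate λ, the posterior after n observations with total T = Σxᵢ is Gamma(α+n, β+T).
Sum of observations T = 10.9 milliseconds; n = 12.
Posterior: Gamma(3.6+12, 14.4+10.9) = Gamma(15.6, 25.3).
Posterior β = 25.3.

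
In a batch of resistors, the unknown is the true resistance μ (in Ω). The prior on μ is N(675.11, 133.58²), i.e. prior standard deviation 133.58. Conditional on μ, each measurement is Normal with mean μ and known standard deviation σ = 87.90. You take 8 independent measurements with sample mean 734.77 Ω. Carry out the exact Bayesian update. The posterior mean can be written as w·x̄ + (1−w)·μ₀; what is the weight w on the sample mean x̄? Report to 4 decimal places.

For Normal data with known variance σ², a Normal(μ₀, σ₀²) prior on μ is conjugate. Posterior precision = 1/σ₀² + n/σ²; posterior mean is the precision-weighted average of μ₀ and x̄.
σ₀² = 133.58² = 17843.6164, σ² = 87.90² = 7726.41. Prior precision 1/σ₀² = 1/17843.6164; data precision n/σ² = 8/7726.41.
w = (n/σ²)/(1/σ₀² + n/σ²) = n·σ₀²/(σ² + n·σ₀²) = 8·17843.6164/(7726.41 + 8·17843.6164) = 142748.9312/150475.3412 = 0.9487.

0.9487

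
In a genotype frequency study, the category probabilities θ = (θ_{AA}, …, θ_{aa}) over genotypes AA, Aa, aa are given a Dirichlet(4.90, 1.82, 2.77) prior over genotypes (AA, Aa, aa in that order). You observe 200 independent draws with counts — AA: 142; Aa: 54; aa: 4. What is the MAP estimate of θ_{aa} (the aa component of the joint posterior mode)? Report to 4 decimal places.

0.0279

The Dirichlet prior is conjugate to the Multinomial likelihood: each posterior αⱼ = prior αⱼ + observed count nⱼ.
Posterior concentration: (146.90, 55.82, 6.77), total = 209.49.
Joint mode component: (α_{aa}−1)/(Σα−K) = 5.77/206.49 = 0.0279.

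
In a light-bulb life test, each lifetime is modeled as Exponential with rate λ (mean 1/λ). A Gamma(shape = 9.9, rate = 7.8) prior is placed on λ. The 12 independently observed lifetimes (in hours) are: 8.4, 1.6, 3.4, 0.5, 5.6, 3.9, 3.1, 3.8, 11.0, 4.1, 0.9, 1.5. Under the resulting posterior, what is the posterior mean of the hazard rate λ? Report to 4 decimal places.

With a Gamma(shape α, rate β) prior on the exponential rate λ, the posterior after n observations with total T = Σxᵢ is Gamma(α+n, β+T).
Sum of observations T = 47.8 hours; n = 12.
Posterior: Gamma(9.9+12, 7.8+47.8) = Gamma(21.9, 55.6).
Posterior mean of λ = α/β = 21.9/55.6 = 0.3939.

0.3939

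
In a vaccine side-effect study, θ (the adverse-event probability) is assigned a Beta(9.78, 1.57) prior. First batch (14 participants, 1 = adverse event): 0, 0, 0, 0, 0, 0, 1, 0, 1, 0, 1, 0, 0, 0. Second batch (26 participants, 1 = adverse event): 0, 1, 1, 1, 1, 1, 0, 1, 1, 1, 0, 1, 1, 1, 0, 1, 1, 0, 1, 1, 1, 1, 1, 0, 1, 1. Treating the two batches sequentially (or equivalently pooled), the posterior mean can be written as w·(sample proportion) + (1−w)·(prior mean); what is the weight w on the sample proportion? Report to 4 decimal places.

0.7790

The Beta prior is conjugate to a Binomial/Bernoulli likelihood; the update adds successes to α and failures to β.
Total number of participants: n = 14 + 26 = 40.
Posterior mean = (α₀+k)/(α₀+β₀+n) = [n/(α₀+β₀+n)]·(k/n) + [(α₀+β₀)/(α₀+β₀+n)]·α₀/(α₀+β₀), so only n and the prior enter the weight.
The weight on the data is w = n/(α₀+β₀+n) = 40/(9.78+1.57+40) = 40/51.35 = 0.7790.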